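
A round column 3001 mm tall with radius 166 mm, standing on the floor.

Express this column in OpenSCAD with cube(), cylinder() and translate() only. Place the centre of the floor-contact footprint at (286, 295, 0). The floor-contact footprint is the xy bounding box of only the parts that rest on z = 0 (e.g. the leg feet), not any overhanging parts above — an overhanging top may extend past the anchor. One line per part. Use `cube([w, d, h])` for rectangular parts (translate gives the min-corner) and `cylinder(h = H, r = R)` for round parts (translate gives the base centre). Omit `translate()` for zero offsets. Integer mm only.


translate([286, 295, 0]) cylinder(h = 3001, r = 166);


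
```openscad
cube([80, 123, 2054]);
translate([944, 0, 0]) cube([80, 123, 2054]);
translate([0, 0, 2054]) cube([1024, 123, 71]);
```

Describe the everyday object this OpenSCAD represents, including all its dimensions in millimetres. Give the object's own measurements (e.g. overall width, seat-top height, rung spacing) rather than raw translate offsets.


A door frame. The clear opening is 864 mm wide and 2054 mm high. Two 80 mm wide jambs, 123 mm deep, stand either side of the opening from the floor to the top of the opening. A 71 mm thick head sits across the top of both jambs, spanning the full outside width of the frame.


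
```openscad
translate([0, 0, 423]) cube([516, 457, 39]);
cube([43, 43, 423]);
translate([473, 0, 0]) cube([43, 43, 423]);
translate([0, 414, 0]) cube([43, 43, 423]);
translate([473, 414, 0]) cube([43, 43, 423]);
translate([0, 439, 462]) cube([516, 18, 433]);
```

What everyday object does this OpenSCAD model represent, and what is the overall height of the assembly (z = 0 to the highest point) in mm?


A chair. The overall height is 895 mm.

A slab on four corner posts with a tall panel at the back — a chair. The seat slab sits at z = 423 with thickness 39, and the 433 mm backrest starts at the seat top, so the overall height is 423 + 39 + 433 = 895 mm.


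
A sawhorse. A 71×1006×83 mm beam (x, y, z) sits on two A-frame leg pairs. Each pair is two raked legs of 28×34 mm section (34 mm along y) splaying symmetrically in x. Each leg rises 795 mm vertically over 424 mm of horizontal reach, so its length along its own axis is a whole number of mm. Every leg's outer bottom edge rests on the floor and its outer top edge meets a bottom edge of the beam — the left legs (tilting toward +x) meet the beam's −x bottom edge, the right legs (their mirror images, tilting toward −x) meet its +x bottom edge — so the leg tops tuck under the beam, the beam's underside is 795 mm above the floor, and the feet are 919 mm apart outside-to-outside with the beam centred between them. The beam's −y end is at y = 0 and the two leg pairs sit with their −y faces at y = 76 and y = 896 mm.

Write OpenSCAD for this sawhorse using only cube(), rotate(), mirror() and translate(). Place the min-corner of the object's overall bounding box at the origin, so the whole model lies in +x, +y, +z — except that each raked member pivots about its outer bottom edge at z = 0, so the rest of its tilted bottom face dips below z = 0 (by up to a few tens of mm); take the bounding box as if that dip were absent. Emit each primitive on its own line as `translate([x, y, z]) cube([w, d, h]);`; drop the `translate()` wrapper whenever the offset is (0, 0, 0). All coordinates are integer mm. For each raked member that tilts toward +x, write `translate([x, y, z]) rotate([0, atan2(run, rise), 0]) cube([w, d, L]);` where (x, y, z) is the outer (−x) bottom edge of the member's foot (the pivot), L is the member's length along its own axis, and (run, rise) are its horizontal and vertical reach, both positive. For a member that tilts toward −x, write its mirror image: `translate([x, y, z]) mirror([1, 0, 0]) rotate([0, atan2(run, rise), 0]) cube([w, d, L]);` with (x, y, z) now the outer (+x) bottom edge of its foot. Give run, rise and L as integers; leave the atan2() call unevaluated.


// leg length = √(424² + 795²) = 901
// right-leg outer foot x = 2·424 + 71 = 919
// beam min-corner = (424, 0, 795)
translate([424, 0, 795]) cube([71, 1006, 83]);
translate([0, 76, 0]) rotate([0, atan2(424, 795), 0]) cube([28, 34, 901]);
translate([919, 76, 0]) mirror([1, 0, 0]) rotate([0, atan2(424, 795), 0]) cube([28, 34, 901]);
translate([0, 896, 0]) rotate([0, atan2(424, 795), 0]) cube([28, 34, 901]);
translate([919, 896, 0]) mirror([1, 0, 0]) rotate([0, atan2(424, 795), 0]) cube([28, 34, 901]);


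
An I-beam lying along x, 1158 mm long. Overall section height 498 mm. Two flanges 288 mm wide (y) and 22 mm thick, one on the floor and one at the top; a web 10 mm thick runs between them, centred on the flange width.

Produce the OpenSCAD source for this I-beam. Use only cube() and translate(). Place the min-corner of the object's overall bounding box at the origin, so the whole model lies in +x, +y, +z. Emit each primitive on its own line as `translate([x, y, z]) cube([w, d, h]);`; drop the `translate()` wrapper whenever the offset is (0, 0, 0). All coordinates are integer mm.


cube([1158, 288, 22]);
translate([0, 139, 22]) cube([1158, 10, 454]);
translate([0, 0, 476]) cube([1158, 288, 22]);


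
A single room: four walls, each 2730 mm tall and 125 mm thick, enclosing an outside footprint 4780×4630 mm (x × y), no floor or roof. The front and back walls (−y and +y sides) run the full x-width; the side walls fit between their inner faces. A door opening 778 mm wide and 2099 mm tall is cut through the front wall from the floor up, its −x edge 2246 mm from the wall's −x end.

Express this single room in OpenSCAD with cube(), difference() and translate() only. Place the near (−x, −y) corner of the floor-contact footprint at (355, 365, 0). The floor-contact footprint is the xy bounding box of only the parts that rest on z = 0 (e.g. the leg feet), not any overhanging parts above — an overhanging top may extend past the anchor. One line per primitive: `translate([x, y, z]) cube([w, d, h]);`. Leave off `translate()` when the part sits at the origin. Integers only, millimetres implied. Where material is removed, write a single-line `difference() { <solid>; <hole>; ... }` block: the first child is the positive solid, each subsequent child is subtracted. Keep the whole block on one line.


difference() { translate([355, 365, 0]) cube([4780, 125, 2730]); translate([2601, 365, 0]) cube([778, 125, 2099]); }
translate([355, 4870, 0]) cube([4780, 125, 2730]);
translate([355, 490, 0]) cube([125, 4380, 2730]);
translate([5010, 490, 0]) cube([125, 4380, 2730]);


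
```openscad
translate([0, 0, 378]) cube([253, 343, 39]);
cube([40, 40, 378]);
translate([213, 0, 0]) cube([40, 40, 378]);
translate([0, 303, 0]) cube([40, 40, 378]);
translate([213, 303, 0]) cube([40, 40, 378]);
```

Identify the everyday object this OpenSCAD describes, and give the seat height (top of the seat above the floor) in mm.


A stool. The seat height is 417 mm.

A 253×343×39 slab at z = 378 on four corner posts — a stool. The seat top is 378 + 39 = 417 mm.


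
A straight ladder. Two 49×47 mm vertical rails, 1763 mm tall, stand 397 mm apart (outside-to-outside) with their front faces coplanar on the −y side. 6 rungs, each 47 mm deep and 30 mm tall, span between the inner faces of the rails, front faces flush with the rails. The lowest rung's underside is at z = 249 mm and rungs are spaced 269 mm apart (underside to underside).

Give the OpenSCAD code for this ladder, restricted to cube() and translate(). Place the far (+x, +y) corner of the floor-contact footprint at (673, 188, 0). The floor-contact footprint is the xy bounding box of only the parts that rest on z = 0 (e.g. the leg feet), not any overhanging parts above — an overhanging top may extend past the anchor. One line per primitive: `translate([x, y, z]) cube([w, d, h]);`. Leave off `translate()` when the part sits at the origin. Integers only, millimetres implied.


translate([276, 141, 0]) cube([49, 47, 1763]);
translate([624, 141, 0]) cube([49, 47, 1763]);
translate([325, 141, 249]) cube([299, 47, 30]);
translate([325, 141, 518]) cube([299, 47, 30]);
translate([325, 141, 787]) cube([299, 47, 30]);
translate([325, 141, 1056]) cube([299, 47, 30]);
translate([325, 141, 1325]) cube([299, 47, 30]);
translate([325, 141, 1594]) cube([299, 47, 30]);


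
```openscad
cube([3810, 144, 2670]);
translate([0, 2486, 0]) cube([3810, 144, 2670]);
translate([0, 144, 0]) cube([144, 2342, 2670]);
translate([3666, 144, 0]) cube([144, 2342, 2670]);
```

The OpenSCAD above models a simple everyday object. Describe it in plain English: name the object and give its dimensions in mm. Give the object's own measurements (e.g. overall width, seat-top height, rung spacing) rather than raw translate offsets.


The wall frame of a small rectangular building: four walls, each 2670 mm tall and 144 mm thick, enclosing a footprint 3810 mm (x) by 2630 mm (y) outside-to-outside, with no floor or roof. The front and back walls (the −y and +y sides) span the full width; the two side walls fit between them.


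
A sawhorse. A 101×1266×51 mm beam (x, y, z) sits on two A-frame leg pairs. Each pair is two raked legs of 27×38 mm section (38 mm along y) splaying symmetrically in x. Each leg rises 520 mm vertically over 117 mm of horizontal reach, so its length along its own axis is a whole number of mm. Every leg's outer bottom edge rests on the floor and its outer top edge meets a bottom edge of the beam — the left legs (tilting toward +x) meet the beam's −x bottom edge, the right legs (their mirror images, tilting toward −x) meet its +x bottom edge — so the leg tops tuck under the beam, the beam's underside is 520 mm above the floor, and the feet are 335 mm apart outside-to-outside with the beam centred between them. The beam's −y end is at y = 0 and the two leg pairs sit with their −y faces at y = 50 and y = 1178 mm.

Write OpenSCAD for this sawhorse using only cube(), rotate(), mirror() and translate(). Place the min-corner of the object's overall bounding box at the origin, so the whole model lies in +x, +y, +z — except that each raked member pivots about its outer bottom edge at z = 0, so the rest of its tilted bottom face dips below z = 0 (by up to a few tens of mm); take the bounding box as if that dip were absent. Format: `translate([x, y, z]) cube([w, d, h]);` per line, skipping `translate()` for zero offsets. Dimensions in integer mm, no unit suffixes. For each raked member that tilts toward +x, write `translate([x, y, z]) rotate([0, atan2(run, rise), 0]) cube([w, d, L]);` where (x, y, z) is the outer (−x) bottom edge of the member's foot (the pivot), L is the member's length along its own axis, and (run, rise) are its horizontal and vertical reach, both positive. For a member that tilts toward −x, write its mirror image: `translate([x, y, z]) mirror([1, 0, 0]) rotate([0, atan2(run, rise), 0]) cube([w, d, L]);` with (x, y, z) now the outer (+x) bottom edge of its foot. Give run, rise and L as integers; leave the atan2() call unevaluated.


translate([117, 0, 520]) cube([101, 1266, 51]);
translate([0, 50, 0]) rotate([0, atan2(117, 520), 0]) cube([27, 38, 533]);
translate([335, 50, 0]) mirror([1, 0, 0]) rotate([0, atan2(117, 520), 0]) cube([27, 38, 533]);
translate([0, 1178, 0]) rotate([0, atan2(117, 520), 0]) cube([27, 38, 533]);
translate([335, 1178, 0]) mirror([1, 0, 0]) rotate([0, atan2(117, 520), 0]) cube([27, 38, 533]);


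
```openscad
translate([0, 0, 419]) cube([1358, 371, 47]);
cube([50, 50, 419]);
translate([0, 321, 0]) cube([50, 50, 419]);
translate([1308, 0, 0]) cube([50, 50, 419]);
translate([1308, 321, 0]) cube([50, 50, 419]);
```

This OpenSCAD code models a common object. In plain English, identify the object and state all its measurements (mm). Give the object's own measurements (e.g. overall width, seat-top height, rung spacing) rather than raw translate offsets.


A bench: a 1358×371 mm seat slab, 47 mm thick, top at z = 466 mm, on four 50×50 mm square legs flush with the seat corners and standing on z = 0.


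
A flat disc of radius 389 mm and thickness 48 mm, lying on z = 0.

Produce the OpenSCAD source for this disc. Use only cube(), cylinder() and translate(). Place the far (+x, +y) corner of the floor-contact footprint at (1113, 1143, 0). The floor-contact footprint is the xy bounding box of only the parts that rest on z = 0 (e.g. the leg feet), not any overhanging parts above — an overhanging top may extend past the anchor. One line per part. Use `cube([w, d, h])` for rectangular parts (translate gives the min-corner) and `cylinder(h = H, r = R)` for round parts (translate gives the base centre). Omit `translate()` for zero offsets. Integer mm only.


translate([724, 754, 0]) cylinder(h = 48, r = 389);


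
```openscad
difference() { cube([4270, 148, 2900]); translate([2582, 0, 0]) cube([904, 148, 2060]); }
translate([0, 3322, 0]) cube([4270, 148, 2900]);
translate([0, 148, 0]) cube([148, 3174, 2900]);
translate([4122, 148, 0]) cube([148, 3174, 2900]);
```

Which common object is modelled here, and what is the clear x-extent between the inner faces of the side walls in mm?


A single room. The interior width is 3974 mm.

Four walls enclosing a rectangle with a door in the front wall — a room. Outside width 4270 minus two 148 mm walls gives 3974 mm.


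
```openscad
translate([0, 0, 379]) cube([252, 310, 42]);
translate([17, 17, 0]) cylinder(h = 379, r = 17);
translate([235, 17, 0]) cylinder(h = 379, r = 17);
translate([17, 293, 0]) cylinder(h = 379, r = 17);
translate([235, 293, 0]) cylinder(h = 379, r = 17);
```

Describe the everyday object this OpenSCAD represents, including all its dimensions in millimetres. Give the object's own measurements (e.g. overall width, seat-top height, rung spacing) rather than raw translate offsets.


A four-legged stool. The seat is a 252×310×42 mm slab whose top surface is at z = 421 mm; four round legs, each 34 mm in diameter, run from the floor (z = 0) to the underside of the seat, each leg's axis is inset half a diameter from the nearest pair of seat edges (so the leg's bounding box is flush with the corner).


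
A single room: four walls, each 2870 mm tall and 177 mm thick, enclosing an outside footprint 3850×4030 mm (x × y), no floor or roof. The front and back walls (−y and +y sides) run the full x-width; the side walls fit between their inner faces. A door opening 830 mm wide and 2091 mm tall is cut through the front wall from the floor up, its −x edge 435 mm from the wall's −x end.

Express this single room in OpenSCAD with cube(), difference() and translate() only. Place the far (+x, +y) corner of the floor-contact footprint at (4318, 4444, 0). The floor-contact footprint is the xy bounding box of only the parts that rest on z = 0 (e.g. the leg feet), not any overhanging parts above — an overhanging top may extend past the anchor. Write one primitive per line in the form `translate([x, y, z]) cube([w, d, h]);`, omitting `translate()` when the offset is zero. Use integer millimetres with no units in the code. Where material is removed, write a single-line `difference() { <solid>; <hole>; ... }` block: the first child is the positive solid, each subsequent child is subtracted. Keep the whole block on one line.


difference() { translate([468, 414, 0]) cube([3850, 177, 2870]); translate([903, 414, 0]) cube([830, 177, 2091]); }
translate([468, 4267, 0]) cube([3850, 177, 2870]);
translate([468, 591, 0]) cube([177, 3676, 2870]);
translate([4141, 591, 0]) cube([177, 3676, 2870]);


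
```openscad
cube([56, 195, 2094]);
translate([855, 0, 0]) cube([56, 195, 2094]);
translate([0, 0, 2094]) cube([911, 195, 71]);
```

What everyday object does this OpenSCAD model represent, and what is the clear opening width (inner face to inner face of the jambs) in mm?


A door frame. The clear opening width is 799 mm.

Two 2094 mm tall posts with a header on top — a door frame. The left jamb is 56 mm wide at x = 0; the right jamb starts at x = 855. The clear opening is 855 − 56 = 799 mm.


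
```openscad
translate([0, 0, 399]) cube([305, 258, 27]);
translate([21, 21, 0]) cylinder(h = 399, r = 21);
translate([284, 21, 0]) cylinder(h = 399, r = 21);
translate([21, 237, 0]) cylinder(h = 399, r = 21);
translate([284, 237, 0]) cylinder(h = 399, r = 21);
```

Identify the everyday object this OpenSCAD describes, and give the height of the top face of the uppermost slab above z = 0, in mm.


A stool. The seat height is 426 mm.

A 305×258×27 slab at z = 399 on four corner cylinders — a stool. The seat top is 399 + 27 = 426 mm.


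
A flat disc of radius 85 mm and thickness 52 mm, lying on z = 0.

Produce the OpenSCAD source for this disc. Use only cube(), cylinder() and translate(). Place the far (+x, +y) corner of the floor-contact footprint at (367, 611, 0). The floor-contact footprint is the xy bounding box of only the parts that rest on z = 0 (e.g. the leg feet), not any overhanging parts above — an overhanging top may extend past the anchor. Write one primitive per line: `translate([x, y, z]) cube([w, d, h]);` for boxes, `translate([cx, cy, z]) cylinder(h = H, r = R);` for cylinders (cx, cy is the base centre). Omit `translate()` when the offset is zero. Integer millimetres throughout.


translate([282, 526, 0]) cylinder(h = 52, r = 85);


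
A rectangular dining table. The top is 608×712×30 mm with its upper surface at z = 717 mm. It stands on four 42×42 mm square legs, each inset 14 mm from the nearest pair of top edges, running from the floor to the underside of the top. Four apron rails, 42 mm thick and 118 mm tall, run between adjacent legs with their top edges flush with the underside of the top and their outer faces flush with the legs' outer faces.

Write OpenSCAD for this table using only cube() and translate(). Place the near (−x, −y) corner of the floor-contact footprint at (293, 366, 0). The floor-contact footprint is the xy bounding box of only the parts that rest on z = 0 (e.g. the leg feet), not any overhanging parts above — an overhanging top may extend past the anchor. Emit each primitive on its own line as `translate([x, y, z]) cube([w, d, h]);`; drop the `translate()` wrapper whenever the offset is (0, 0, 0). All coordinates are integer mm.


// leg_h = 717 - 30 = 687
// apron z = 687 - 118 = 569
translate([279, 352, 687]) cube([608, 712, 30]);
translate([293, 366, 0]) cube([42, 42, 687]);
translate([831, 366, 0]) cube([42, 42, 687]);
translate([293, 1008, 0]) cube([42, 42, 687]);
translate([831, 1008, 0]) cube([42, 42, 687]);
translate([335, 366, 569]) cube([496, 42, 118]);
translate([335, 1008, 569]) cube([496, 42, 118]);
translate([293, 408, 569]) cube([42, 600, 118]);
translate([831, 408, 569]) cube([42, 600, 118]);


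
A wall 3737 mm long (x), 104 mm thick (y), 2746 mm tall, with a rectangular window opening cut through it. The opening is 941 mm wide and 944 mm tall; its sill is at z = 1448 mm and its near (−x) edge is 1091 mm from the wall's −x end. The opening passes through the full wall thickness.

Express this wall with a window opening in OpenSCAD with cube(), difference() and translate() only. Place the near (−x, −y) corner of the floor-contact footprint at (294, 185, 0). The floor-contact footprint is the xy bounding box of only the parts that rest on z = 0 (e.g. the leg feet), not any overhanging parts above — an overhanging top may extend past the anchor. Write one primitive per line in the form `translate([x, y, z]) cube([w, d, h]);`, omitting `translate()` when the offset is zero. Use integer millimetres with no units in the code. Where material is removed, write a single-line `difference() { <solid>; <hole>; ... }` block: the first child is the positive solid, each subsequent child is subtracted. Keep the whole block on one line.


difference() { translate([294, 185, 0]) cube([3737, 104, 2746]); translate([1385, 185, 1448]) cube([941, 104, 944]); }


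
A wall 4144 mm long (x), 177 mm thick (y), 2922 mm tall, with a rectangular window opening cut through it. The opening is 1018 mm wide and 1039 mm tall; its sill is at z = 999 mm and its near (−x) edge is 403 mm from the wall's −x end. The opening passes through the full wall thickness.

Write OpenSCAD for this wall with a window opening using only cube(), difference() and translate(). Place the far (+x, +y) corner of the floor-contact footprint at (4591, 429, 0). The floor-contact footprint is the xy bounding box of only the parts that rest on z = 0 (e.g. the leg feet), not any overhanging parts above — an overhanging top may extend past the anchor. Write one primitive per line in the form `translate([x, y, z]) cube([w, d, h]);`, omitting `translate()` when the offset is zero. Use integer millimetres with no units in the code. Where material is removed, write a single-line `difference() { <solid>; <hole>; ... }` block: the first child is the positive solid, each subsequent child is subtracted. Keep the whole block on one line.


difference() { translate([447, 252, 0]) cube([4144, 177, 2922]); translate([850, 252, 999]) cube([1018, 177, 1039]); }


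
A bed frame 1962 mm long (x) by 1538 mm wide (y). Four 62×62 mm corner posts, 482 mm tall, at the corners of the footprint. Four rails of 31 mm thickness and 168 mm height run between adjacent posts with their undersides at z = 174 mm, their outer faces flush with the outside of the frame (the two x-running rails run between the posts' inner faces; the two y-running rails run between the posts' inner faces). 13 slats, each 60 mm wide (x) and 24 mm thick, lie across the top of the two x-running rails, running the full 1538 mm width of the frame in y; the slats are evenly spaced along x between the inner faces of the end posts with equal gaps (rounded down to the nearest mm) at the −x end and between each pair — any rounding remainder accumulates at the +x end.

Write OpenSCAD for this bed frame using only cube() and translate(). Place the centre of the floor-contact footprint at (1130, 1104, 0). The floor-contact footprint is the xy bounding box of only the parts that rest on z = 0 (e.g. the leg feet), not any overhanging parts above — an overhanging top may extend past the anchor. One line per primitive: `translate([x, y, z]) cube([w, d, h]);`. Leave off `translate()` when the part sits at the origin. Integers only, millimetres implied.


// slat z = rail_z + rail_h = 174 + 168 = 342
// slat gap = ⌊(1838 − 13·60) / 14⌋ = 75
translate([149, 335, 0]) cube([62, 62, 482]);
translate([149, 1811, 0]) cube([62, 62, 482]);
translate([2049, 335, 0]) cube([62, 62, 482]);
translate([2049, 1811, 0]) cube([62, 62, 482]);
translate([211, 335, 174]) cube([1838, 31, 168]);
translate([211, 1842, 174]) cube([1838, 31, 168]);
translate([149, 397, 174]) cube([31, 1414, 168]);
translate([2080, 397, 174]) cube([31, 1414, 168]);
translate([286, 335, 342]) cube([60, 1538, 24]);
translate([421, 335, 342]) cube([60, 1538, 24]);
translate([556, 335, 342]) cube([60, 1538, 24]);
translate([691, 335, 342]) cube([60, 1538, 24]);
translate([826, 335, 342]) cube([60, 1538, 24]);
translate([961, 335, 342]) cube([60, 1538, 24]);
translate([1096, 335, 342]) cube([60, 1538, 24]);
translate([1231, 335, 342]) cube([60, 1538, 24]);
translate([1366, 335, 342]) cube([60, 1538, 24]);
translate([1501, 335, 342]) cube([60, 1538, 24]);
translate([1636, 335, 342]) cube([60, 1538, 24]);
translate([1771, 335, 342]) cube([60, 1538, 24]);
translate([1906, 335, 342]) cube([60, 1538, 24]);


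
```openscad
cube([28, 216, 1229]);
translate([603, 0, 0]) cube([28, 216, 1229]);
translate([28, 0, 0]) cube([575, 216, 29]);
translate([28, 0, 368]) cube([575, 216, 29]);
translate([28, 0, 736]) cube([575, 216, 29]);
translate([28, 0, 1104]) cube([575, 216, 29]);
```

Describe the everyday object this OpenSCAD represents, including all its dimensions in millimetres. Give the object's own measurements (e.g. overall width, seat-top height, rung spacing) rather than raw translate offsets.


An open bookshelf. Two side panels, each 28 mm thick, 216 mm deep and 1229 mm tall, stand 631 mm apart (outside-to-outside). Between them sit 4 shelves, each 29 mm thick and 216 mm deep, spanning the full gap between the sides. The bottom shelf rests on the floor (its underside at z = 0) and the clear gap between one shelf's top and the next shelf's underside is 339 mm.


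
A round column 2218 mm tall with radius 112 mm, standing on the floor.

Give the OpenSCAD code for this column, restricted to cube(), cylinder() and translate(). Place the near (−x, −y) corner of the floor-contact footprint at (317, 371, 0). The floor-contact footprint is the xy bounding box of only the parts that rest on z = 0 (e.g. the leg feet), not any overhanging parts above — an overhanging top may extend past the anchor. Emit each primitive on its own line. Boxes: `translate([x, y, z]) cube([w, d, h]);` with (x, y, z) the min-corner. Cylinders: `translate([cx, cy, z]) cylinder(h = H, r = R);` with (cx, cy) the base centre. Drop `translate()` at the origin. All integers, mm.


translate([429, 483, 0]) cylinder(h = 2218, r = 112);


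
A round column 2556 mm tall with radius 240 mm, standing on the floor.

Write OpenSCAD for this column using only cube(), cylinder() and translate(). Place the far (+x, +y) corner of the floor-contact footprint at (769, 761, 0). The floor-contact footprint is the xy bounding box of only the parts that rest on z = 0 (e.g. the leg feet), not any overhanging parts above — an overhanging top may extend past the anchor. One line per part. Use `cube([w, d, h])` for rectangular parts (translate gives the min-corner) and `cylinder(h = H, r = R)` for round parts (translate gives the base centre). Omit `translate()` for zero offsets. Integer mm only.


translate([529, 521, 0]) cylinder(h = 2556, r = 240);


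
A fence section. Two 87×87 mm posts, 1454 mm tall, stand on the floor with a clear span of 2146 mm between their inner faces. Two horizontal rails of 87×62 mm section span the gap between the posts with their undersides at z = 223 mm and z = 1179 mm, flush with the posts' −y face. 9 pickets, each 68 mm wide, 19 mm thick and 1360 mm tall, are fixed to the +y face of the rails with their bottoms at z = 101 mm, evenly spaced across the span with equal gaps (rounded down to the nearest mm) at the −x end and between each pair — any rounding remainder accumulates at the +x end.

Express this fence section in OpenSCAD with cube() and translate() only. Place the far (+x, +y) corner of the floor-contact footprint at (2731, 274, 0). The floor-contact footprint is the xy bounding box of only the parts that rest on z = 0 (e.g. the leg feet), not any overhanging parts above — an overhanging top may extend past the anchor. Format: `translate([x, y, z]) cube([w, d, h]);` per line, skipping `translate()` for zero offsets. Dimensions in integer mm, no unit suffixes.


translate([411, 187, 0]) cube([87, 87, 1454]);
translate([2644, 187, 0]) cube([87, 87, 1454]);
translate([498, 187, 223]) cube([2146, 87, 62]);
translate([498, 187, 1179]) cube([2146, 87, 62]);
translate([651, 274, 101]) cube([68, 19, 1360]);
translate([872, 274, 101]) cube([68, 19, 1360]);
translate([1093, 274, 101]) cube([68, 19, 1360]);
translate([1314, 274, 101]) cube([68, 19, 1360]);
translate([1535, 274, 101]) cube([68, 19, 1360]);
translate([1756, 274, 101]) cube([68, 19, 1360]);
translate([1977, 274, 101]) cube([68, 19, 1360]);
translate([2198, 274, 101]) cube([68, 19, 1360]);
translate([2419, 274, 101]) cube([68, 19, 1360]);


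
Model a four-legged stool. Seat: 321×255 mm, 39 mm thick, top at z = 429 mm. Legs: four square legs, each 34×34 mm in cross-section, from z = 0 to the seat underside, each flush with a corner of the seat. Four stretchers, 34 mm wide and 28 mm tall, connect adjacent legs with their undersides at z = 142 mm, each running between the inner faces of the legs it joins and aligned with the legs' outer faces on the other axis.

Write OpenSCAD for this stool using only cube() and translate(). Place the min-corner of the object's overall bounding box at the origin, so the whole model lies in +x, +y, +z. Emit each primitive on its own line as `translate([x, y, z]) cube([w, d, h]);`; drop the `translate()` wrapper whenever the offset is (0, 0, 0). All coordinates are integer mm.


// leg_h = 429 - 39 = 390
// stretcher span = 321 - 2*34 = 253
translate([0, 0, 390]) cube([321, 255, 39]);
cube([34, 34, 390]);
translate([287, 0, 0]) cube([34, 34, 390]);
translate([0, 221, 0]) cube([34, 34, 390]);
translate([287, 221, 0]) cube([34, 34, 390]);
translate([34, 0, 142]) cube([253, 34, 28]);
translate([34, 221, 142]) cube([253, 34, 28]);
translate([0, 34, 142]) cube([34, 187, 28]);
translate([287, 34, 142]) cube([34, 187, 28]);


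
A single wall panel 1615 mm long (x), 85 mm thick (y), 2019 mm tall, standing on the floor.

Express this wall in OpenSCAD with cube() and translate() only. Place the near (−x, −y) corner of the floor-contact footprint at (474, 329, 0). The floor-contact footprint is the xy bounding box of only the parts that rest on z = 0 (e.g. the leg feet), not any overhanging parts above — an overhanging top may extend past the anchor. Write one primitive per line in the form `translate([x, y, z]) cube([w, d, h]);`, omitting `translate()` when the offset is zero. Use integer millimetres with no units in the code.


translate([474, 329, 0]) cube([1615, 85, 2019]);


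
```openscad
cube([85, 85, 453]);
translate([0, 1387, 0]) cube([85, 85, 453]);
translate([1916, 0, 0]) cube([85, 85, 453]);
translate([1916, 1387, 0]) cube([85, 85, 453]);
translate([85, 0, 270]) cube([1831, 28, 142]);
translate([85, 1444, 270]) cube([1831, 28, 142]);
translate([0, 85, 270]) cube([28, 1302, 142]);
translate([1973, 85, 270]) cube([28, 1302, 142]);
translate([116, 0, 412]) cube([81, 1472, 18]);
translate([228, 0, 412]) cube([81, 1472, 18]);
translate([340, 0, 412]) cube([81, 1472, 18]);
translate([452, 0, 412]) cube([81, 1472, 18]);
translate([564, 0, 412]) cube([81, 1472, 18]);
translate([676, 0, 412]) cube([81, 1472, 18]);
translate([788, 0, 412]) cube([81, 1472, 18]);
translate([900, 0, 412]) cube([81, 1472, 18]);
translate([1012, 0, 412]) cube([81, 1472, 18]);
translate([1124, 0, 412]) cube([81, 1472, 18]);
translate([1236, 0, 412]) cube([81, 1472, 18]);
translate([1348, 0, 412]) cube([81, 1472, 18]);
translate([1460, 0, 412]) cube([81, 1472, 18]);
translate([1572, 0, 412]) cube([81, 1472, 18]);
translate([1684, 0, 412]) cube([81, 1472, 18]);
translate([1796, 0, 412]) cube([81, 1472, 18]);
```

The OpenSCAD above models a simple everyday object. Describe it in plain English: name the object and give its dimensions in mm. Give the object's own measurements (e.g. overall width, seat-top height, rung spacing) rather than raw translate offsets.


A bed frame 2001 mm long (x) by 1472 mm wide (y). Four 85×85 mm corner posts, 453 mm tall, at the corners of the footprint. Four rails of 28 mm thickness and 142 mm height run between adjacent posts with their undersides at z = 270 mm, their outer faces flush with the outside of the frame (the two x-running rails run between the posts' inner faces; the two y-running rails run between the posts' inner faces). 16 slats, each 81 mm wide (x) and 18 mm thick, lie across the top of the two x-running rails, running the full 1472 mm width of the frame in y; along x they sit between the end posts with a 31 mm gap after the −x posts and between neighbouring slats, leaving 39 mm before the +x posts.


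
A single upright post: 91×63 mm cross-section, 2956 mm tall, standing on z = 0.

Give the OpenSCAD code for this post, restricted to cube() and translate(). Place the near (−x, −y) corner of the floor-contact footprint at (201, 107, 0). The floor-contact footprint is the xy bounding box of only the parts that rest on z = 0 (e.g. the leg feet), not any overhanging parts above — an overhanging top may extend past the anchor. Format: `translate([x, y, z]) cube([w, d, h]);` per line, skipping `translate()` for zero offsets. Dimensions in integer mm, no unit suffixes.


translate([201, 107, 0]) cube([91, 63, 2956]);


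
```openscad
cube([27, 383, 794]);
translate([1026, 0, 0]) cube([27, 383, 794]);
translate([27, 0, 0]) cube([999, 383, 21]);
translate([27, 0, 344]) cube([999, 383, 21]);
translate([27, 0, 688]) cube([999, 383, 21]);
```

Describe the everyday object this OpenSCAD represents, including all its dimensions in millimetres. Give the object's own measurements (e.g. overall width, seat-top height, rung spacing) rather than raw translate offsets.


An open bookshelf. Two side panels, each 27 mm thick, 383 mm deep and 794 mm tall, stand 1053 mm apart (outside-to-outside). Between them sit 3 shelves, each 21 mm thick and 383 mm deep, spanning the full gap between the sides. The bottom shelf rests on the floor (its underside at z = 0) and the clear gap between one shelf's top and the next shelf's underside is 323 mm.


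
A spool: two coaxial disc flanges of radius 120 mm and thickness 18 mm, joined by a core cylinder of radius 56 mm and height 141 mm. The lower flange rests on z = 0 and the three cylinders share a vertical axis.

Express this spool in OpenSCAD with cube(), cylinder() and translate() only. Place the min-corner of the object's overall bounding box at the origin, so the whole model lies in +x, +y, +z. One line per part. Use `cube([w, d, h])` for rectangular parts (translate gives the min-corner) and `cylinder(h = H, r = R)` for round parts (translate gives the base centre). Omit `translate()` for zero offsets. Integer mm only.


translate([120, 120, 0]) cylinder(h = 18, r = 120);
translate([120, 120, 18]) cylinder(h = 141, r = 56);
translate([120, 120, 159]) cylinder(h = 18, r = 120);


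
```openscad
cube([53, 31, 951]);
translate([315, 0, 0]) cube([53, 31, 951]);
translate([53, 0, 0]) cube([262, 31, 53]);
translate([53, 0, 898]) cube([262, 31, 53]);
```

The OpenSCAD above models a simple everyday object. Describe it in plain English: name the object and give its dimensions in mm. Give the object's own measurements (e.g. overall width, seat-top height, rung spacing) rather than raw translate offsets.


A rectangular picture frame lying in the x–z plane (depth along y). The opening is 262 mm wide (x) by 845 mm tall (z), surrounded by a border 53 mm wide on all four sides. The frame is 31 mm deep and is made of two full-height vertical stiles with two horizontal rails fitted between them.


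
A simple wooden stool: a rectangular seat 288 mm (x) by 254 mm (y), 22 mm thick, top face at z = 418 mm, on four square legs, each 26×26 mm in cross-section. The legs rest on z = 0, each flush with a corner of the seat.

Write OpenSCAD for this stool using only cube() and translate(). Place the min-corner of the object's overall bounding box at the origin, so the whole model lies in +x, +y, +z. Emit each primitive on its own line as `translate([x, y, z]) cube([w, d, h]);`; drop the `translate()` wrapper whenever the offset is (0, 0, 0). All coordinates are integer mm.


translate([0, 0, 396]) cube([288, 254, 22]);
cube([26, 26, 396]);
translate([262, 0, 0]) cube([26, 26, 396]);
translate([0, 228, 0]) cube([26, 26, 396]);
translate([262, 228, 0]) cube([26, 26, 396]);


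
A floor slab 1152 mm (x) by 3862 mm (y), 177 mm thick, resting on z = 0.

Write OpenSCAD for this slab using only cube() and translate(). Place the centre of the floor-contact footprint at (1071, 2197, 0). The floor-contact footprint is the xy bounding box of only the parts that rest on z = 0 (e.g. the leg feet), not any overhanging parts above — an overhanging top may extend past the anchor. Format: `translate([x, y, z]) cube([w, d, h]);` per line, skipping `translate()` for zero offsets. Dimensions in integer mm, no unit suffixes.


translate([495, 266, 0]) cube([1152, 3862, 177]);


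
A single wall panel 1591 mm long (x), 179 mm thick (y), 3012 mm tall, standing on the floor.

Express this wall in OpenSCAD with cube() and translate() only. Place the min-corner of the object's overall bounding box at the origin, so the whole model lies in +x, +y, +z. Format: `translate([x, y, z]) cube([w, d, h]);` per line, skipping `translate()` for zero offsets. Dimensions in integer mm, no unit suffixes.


cube([1591, 179, 3012]);


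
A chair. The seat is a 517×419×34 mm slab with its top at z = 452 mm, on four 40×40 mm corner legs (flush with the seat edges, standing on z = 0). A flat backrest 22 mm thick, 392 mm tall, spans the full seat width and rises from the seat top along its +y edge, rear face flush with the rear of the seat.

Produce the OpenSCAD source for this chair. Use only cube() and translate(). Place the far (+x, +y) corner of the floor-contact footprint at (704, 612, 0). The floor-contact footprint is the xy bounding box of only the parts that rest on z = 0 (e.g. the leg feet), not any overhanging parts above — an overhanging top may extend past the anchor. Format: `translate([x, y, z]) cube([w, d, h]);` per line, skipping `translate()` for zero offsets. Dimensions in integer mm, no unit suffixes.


translate([187, 193, 418]) cube([517, 419, 34]);
translate([187, 193, 0]) cube([40, 40, 418]);
translate([664, 193, 0]) cube([40, 40, 418]);
translate([187, 572, 0]) cube([40, 40, 418]);
translate([664, 572, 0]) cube([40, 40, 418]);
translate([187, 590, 452]) cube([517, 22, 392]);


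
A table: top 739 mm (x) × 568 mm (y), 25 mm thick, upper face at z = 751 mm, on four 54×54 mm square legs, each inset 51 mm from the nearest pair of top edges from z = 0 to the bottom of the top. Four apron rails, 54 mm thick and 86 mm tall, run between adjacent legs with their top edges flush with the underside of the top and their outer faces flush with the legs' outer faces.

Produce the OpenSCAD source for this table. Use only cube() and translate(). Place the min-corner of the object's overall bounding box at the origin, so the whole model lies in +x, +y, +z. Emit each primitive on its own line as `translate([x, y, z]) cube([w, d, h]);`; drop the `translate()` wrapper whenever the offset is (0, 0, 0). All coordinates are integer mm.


// leg_h = 751 - 25 = 726
// apron z = 726 - 86 = 640
translate([0, 0, 726]) cube([739, 568, 25]);
translate([51, 51, 0]) cube([54, 54, 726]);
translate([634, 51, 0]) cube([54, 54, 726]);
translate([51, 463, 0]) cube([54, 54, 726]);
translate([634, 463, 0]) cube([54, 54, 726]);
translate([105, 51, 640]) cube([529, 54, 86]);
translate([105, 463, 640]) cube([529, 54, 86]);
translate([51, 105, 640]) cube([54, 358, 86]);
translate([634, 105, 640]) cube([54, 358, 86]);


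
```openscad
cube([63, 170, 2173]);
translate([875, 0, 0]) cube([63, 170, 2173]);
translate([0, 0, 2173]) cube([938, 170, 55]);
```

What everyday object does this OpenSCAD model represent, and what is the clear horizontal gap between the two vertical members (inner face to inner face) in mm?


A door frame. The clear opening width is 812 mm.

Two 2173 mm tall posts with a header on top — a door frame. The left jamb is 63 mm wide at x = 0; the right jamb starts at x = 875. The clear opening is 875 − 63 = 812 mm.


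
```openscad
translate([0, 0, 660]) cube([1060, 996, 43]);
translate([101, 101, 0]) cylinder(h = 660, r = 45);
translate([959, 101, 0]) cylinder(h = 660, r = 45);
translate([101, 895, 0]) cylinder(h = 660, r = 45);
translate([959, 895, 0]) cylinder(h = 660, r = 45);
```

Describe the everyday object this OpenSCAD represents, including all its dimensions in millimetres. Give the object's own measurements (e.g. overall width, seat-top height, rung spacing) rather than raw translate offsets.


A rectangular dining table. The top is 1060×996×43 mm with its upper surface at z = 703 mm. It stands on four round legs of 90 mm diameter, each leg's bounding box inset 56 mm from the nearest pair of top edges, running from the floor to the underside of the top.


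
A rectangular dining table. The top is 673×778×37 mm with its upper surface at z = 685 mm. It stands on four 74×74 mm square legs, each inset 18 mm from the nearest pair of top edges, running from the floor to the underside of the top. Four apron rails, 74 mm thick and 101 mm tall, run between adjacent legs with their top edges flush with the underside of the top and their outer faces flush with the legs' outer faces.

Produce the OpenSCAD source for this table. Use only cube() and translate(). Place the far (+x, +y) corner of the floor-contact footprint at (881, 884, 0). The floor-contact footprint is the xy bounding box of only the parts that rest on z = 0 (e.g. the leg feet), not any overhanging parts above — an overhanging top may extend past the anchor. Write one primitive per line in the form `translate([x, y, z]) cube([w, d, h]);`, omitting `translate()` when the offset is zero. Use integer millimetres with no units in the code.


translate([226, 124, 648]) cube([673, 778, 37]);
translate([244, 142, 0]) cube([74, 74, 648]);
translate([807, 142, 0]) cube([74, 74, 648]);
translate([244, 810, 0]) cube([74, 74, 648]);
translate([807, 810, 0]) cube([74, 74, 648]);
translate([318, 142, 547]) cube([489, 74, 101]);
translate([318, 810, 547]) cube([489, 74, 101]);
translate([244, 216, 547]) cube([74, 594, 101]);
translate([807, 216, 547]) cube([74, 594, 101]);
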